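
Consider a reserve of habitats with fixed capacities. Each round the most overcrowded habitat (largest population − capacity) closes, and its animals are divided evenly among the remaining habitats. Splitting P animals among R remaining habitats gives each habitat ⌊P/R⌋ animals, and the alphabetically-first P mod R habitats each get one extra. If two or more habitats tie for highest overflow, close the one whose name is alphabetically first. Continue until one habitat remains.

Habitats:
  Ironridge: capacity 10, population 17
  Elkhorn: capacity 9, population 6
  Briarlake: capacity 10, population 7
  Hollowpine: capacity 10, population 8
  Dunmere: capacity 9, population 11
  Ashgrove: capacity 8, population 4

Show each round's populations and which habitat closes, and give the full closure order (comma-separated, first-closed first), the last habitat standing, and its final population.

Round 1: Ashgrove=4 Briarlake=7 Dunmere=11 Elkhorn=6 Hollowpine=8 Ironridge=17 → close Ironridge (overflow 7)
  17÷5 = 3 each, +1 to first 2
Round 2: Ashgrove=8 Briarlake=11 Dunmere=14 Elkhorn=9 Hollowpine=11 → close Dunmere (overflow 5)
  14÷4 = 3 each, +1 to first 2
Round 3: Ashgrove=12 Briarlake=15 Elkhorn=12 Hollowpine=14 → close Briarlake (overflow 5)
  15÷3 = 5 each, +1 to first 0
Round 4: Ashgrove=17 Elkhorn=17 Hollowpine=19 → close Ashgrove (overflow 9)
  17÷2 = 8 each, +1 to first 1
Round 5: Elkhorn=26 Hollowpine=27 → close Elkhorn (overflow 17)
  26÷1 = 26 each, +1 to first 0

Closure order: Ironridge, Dunmere, Briarlake, Ashgrove, Elkhorn
Last habitat: Hollowpine with 53 animals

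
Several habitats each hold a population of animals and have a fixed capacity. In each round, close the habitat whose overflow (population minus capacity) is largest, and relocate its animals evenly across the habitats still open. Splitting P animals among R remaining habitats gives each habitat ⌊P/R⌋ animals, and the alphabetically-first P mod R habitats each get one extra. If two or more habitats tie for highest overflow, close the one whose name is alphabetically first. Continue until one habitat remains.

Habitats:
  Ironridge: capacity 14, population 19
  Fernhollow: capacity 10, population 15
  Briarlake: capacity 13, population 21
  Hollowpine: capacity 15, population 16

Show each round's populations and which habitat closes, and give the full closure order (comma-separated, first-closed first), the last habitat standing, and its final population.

Round 1: Briarlake=21 Fernhollow=15 Hollowpine=16 Ironridge=19 → close Briarlake (overflow 8)
  21÷3 = 7 each, +1 to first 0
Round 2: Fernhollow=22 Hollowpine=23 Ironridge=26 → close Fernhollow (overflow 12)
  22÷2 = 11 each, +1 to first 0
Round 3: Hollowpine=34 Ironridge=37 → close Ironridge (overflow 23)
  37÷1 = 37 each, +1 to first 0

Closure order: Briarlake, Fernhollow, Ironridge
Last habitat: Hollowpine with 71 animals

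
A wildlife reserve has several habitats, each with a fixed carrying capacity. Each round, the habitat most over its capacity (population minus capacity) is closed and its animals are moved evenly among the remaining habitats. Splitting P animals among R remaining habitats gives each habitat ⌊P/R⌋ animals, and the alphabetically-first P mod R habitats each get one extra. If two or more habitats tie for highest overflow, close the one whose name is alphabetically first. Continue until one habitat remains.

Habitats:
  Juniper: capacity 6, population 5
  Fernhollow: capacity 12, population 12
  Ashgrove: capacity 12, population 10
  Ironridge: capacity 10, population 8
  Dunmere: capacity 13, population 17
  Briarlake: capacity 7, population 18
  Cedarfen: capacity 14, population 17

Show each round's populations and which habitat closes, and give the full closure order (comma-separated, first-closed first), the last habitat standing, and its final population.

Closure order: Briarlake, Dunmere, Cedarfen, Fernhollow, Ashgrove, Juniper
Last habitat: Ironridge with 87 animals

Round 1: Ashgrove=10 Briarlake=18 Cedarfen=17 Dunmere=17 Fernhollow=12 Ironridge=8 Juniper=5 → close Briarlake (overflow 11)
  18÷6 = 3 each, +1 to first 0
Round 2: Ashgrove=13 Cedarfen=20 Dunmere=20 Fernhollow=15 Ironridge=11 Juniper=8 → close Dunmere (overflow 7)
  20÷5 = 4 each, +1 to first 0
Round 3: Ashgrove=17 Cedarfen=24 Fernhollow=19 Ironridge=15 Juniper=12 → close Cedarfen (overflow 10)
  24÷4 = 6 each, +1 to first 0
Round 4: Ashgrove=23 Fernhollow=25 Ironridge=21 Juniper=18 → close Fernhollow (overflow 13)
  25÷3 = 8 each, +1 to first 1
Round 5: Ashgrove=32 Ironridge=29 Juniper=26 → close Ashgrove (overflow 20)
  32÷2 = 16 each, +1 to first 0
Round 6: Ironridge=45 Juniper=42 → close Juniper (overflow 36)
  42÷1 = 42 each, +1 to first 0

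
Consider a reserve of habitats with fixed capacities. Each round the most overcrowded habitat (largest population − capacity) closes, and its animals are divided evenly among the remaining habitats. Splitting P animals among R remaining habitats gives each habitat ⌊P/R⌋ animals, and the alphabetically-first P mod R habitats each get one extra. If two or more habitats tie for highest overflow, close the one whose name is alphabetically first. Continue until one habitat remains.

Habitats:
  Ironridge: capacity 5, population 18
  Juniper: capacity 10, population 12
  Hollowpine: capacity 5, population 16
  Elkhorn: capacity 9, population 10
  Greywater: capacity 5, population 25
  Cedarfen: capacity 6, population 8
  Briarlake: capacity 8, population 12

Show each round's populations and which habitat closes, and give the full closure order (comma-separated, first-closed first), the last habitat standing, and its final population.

Round 1: Briarlake=12 Cedarfen=8 Elkhorn=10 Greywater=25 Hollowpine=16 Ironridge=18 Juniper=12 → close Greywater (overflow 20)
  25÷6 = 4 each, +1 to first 1
Round 2: Briarlake=17 Cedarfen=12 Elkhorn=14 Hollowpine=20 Ironridge=22 Juniper=16 → close Ironridge (overflow 17)
  22÷5 = 4 each, +1 to first 2
Round 3: Briarlake=22 Cedarfen=17 Elkhorn=18 Hollowpine=24 Juniper=20 → close Hollowpine (overflow 19)
  24÷4 = 6 each, +1 to first 0
Round 4: Briarlake=28 Cedarfen=23 Elkhorn=24 Juniper=26 → close Briarlake (overflow 20)
  28÷3 = 9 each, +1 to first 1
Round 5: Cedarfen=33 Elkhorn=33 Juniper=35 → close Cedarfen (overflow 27)
  33÷2 = 16 each, +1 to first 1
Round 6: Elkhorn=50 Juniper=51 → close Elkhorn (overflow 41)
  50÷1 = 50 each, +1 to first 0

Closure order: Greywater, Ironridge, Hollowpine, Briarlake, Cedarfen, Elkhorn
Last habitat: Juniper with 101 animals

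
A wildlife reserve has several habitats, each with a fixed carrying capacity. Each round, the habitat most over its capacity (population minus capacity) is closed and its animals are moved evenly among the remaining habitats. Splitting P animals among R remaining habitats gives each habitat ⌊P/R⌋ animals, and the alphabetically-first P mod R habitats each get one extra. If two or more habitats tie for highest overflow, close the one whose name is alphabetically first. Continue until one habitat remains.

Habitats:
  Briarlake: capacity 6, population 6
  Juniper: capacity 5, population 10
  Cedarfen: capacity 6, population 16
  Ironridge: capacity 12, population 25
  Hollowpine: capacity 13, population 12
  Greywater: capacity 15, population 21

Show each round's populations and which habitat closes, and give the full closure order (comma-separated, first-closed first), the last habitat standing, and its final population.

Closure order: Ironridge, Cedarfen, Greywater, Juniper, Briarlake
Last habitat: Hollowpine with 90 animals

Round 1: Briarlake=6 Cedarfen=16 Greywater=21 Hollowpine=12 Ironridge=25 Juniper=10 → close Ironridge (overflow 13)
  25÷5 = 5 each, +1 to first 0
Round 2: Briarlake=11 Cedarfen=21 Greywater=26 Hollowpine=17 Juniper=15 → close Cedarfen (overflow 15)
  21÷4 = 5 each, +1 to first 1
Round 3: Briarlake=17 Greywater=31 Hollowpine=22 Juniper=20 → close Greywater (overflow 16)
  31÷3 = 10 each, +1 to first 1
Round 4: Briarlake=28 Hollowpine=32 Juniper=30 → close Juniper (overflow 25)
  30÷2 = 15 each, +1 to first 0
Round 5: Briarlake=43 Hollowpine=47 → close Briarlake (overflow 37)
  43÷1 = 43 each, +1 to first 0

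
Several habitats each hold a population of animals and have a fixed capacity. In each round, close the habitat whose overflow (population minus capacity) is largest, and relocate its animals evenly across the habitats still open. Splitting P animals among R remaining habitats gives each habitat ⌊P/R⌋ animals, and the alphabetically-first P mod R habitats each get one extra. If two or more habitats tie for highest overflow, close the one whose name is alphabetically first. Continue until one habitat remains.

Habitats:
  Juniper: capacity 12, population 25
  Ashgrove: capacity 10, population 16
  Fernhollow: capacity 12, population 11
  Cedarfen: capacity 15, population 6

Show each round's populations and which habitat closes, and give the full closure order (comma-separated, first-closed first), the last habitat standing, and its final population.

Round 1: Ashgrove=16 Cedarfen=6 Fernhollow=11 Juniper=25 → close Juniper (overflow 13)
  25÷3 = 8 each, +1 to first 1
Round 2: Ashgrove=25 Cedarfen=14 Fernhollow=19 → close Ashgrove (overflow 15)
  25÷2 = 12 each, +1 to first 1
Round 3: Cedarfen=27 Fernhollow=31 → close Fernhollow (overflow 19)
  31÷1 = 31 each, +1 to first 0

Closure order: Juniper, Ashgrove, Fernhollow
Last habitat: Cedarfen with 58 animals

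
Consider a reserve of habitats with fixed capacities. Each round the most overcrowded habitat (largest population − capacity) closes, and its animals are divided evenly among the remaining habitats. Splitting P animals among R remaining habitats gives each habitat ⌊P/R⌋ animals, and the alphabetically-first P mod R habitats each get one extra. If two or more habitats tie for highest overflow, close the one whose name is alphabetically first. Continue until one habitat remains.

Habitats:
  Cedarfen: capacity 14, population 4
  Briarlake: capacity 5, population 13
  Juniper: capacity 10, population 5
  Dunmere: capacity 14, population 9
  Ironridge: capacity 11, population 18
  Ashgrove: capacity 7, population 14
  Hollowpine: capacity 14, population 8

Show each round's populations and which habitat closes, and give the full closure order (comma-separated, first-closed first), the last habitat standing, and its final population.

Closure order: Briarlake, Ashgrove, Ironridge, Dunmere, Hollowpine, Juniper
Last habitat: Cedarfen with 71 animals

Round 1: Ashgrove=14 Briarlake=13 Cedarfen=4 Dunmere=9 Hollowpine=8 Ironridge=18 Juniper=5 → close Briarlake (overflow 8)
  13÷6 = 2 each, +1 to first 1
Round 2: Ashgrove=17 Cedarfen=6 Dunmere=11 Hollowpine=10 Ironridge=20 Juniper=7 → close Ashgrove (overflow 10)
  17÷5 = 3 each, +1 to first 2
Round 3: Cedarfen=10 Dunmere=15 Hollowpine=13 Ironridge=23 Juniper=10 → close Ironridge (overflow 12)
  23÷4 = 5 each, +1 to first 3
Round 4: Cedarfen=16 Dunmere=21 Hollowpine=19 Juniper=15 → close Dunmere (overflow 7)
  21÷3 = 7 each, +1 to first 0
Round 5: Cedarfen=23 Hollowpine=26 Juniper=22 → close Hollowpine (overflow 12)
  26÷2 = 13 each, +1 to first 0
Round 6: Cedarfen=36 Juniper=35 → close Juniper (overflow 25)
  35÷1 = 35 each, +1 to first 0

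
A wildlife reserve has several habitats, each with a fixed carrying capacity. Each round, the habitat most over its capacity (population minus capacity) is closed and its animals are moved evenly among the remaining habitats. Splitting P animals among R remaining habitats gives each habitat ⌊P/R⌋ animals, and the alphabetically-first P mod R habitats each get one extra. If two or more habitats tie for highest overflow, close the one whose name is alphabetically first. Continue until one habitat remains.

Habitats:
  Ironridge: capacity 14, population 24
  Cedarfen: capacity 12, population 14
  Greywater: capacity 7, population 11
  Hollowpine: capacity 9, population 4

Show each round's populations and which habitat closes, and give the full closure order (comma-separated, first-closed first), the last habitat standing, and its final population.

Round 1: Cedarfen=14 Greywater=11 Hollowpine=4 Ironridge=24 → close Ironridge (overflow 10)
  24÷3 = 8 each, +1 to first 0
Round 2: Cedarfen=22 Greywater=19 Hollowpine=12 → close Greywater (overflow 12)
  19÷2 = 9 each, +1 to first 1
Round 3: Cedarfen=32 Hollowpine=21 → close Cedarfen (overflow 20)
  32÷1 = 32 each, +1 to first 0

Closure order: Ironridge, Greywater, Cedarfen
Last habitat: Hollowpine with 53 animals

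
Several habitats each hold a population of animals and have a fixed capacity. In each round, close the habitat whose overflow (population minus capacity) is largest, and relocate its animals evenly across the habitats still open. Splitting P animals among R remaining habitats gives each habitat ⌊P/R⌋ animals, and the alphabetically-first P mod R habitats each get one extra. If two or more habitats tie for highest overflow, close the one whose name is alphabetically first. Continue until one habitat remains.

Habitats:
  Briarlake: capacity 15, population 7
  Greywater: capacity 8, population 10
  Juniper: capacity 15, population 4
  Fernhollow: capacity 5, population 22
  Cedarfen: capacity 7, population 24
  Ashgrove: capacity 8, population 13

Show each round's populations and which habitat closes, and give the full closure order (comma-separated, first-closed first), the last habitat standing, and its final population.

Closure order: Cedarfen, Fernhollow, Ashgrove, Greywater, Briarlake
Last habitat: Juniper with 80 animals

Round 1: Ashgrove=13 Briarlake=7 Cedarfen=24 Fernhollow=22 Greywater=10 Juniper=4 → close Cedarfen (overflow 17)
  24÷5 = 4 each, +1 to first 4
Round 2: Ashgrove=18 Briarlake=12 Fernhollow=27 Greywater=15 Juniper=8 → close Fernhollow (overflow 22)
  27÷4 = 6 each, +1 to first 3
Round 3: Ashgrove=25 Briarlake=19 Greywater=22 Juniper=14 → close Ashgrove (overflow 17)
  25÷3 = 8 each, +1 to first 1
Round 4: Briarlake=28 Greywater=30 Juniper=22 → close Greywater (overflow 22)
  30÷2 = 15 each, +1 to first 0
Round 5: Briarlake=43 Juniper=37 → close Briarlake (overflow 28)
  43÷1 = 43 each, +1 to first 0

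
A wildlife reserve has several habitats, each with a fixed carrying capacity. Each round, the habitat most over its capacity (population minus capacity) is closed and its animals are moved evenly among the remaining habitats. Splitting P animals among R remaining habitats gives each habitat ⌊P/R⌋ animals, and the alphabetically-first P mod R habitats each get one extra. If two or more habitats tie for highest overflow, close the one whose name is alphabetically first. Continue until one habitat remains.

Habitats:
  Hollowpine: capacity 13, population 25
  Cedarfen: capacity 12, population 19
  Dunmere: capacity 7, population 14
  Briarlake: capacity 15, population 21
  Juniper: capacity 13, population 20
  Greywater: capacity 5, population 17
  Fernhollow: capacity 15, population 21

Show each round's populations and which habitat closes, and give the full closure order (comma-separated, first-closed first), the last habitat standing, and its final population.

Closure order: Greywater, Hollowpine, Cedarfen, Dunmere, Briarlake, Fernhollow
Last habitat: Juniper with 137 animals

Round 1: Briarlake=21 Cedarfen=19 Dunmere=14 Fernhollow=21 Greywater=17 Hollowpine=25 Juniper=20 → close Greywater (overflow 12)
  17÷6 = 2 each, +1 to first 5
Round 2: Briarlake=24 Cedarfen=22 Dunmere=17 Fernhollow=24 Hollowpine=28 Juniper=22 → close Hollowpine (overflow 15)
  28÷5 = 5 each, +1 to first 3
Round 3: Briarlake=30 Cedarfen=28 Dunmere=23 Fernhollow=29 Juniper=27 → close Cedarfen (overflow 16)
  28÷4 = 7 each, +1 to first 0
Round 4: Briarlake=37 Dunmere=30 Fernhollow=36 Juniper=34 → close Dunmere (overflow 23)
  30÷3 = 10 each, +1 to first 0
Round 5: Briarlake=47 Fernhollow=46 Juniper=44 → close Briarlake (overflow 32)
  47÷2 = 23 each, +1 to first 1
Round 6: Fernhollow=70 Juniper=67 → close Fernhollow (overflow 55)
  70÷1 = 70 each, +1 to first 0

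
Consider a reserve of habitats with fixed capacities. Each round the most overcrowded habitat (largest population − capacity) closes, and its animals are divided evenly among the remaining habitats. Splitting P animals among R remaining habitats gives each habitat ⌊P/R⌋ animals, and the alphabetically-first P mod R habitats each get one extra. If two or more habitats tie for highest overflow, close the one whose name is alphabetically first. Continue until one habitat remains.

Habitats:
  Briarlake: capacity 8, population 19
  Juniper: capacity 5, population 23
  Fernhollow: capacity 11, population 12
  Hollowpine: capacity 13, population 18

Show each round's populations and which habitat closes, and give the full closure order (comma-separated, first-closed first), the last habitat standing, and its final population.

Round 1: Briarlake=19 Fernhollow=12 Hollowpine=18 Juniper=23 → close Juniper (overflow 18)
  23÷3 = 7 each, +1 to first 2
Round 2: Briarlake=27 Fernhollow=20 Hollowpine=25 → close Briarlake (overflow 19)
  27÷2 = 13 each, +1 to first 1
Round 3: Fernhollow=34 Hollowpine=38 → close Hollowpine (overflow 25)
  38÷1 = 38 each, +1 to first 0

Closure order: Juniper, Briarlake, Hollowpine
Last habitat: Fernhollow with 72 animals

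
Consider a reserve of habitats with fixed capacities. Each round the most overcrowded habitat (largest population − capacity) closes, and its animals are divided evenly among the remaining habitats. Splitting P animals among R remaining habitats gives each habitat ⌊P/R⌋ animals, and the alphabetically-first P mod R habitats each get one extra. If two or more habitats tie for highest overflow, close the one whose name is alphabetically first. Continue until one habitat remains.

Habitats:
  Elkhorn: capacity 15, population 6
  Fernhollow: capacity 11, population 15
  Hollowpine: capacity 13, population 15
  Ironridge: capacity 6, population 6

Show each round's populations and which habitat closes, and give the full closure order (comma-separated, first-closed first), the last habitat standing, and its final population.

Round 1: Elkhorn=6 Fernhollow=15 Hollowpine=15 Ironridge=6 → close Fernhollow (overflow 4)
  15÷3 = 5 each, +1 to first 0
Round 2: Elkhorn=11 Hollowpine=20 Ironridge=11 → close Hollowpine (overflow 7)
  20÷2 = 10 each, +1 to first 0
Round 3: Elkhorn=21 Ironridge=21 → close Ironridge (overflow 15)
  21÷1 = 21 each, +1 to first 0

Closure order: Fernhollow, Hollowpine, Ironridge
Last habitat: Elkhorn with 42 animals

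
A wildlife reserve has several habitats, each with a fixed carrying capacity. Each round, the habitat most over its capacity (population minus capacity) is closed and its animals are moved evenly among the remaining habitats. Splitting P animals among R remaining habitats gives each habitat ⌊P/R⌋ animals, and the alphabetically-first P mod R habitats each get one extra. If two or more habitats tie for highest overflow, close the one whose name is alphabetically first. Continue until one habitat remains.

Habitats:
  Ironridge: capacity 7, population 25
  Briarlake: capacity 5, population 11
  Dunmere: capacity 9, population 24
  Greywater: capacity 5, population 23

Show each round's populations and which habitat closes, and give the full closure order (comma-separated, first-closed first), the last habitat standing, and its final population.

Closure order: Greywater, Ironridge, Dunmere
Last habitat: Briarlake with 83 animals

Round 1: Briarlake=11 Dunmere=24 Greywater=23 Ironridge=25 → close Greywater (overflow 18)
  23÷3 = 7 each, +1 to first 2
Round 2: Briarlake=19 Dunmere=32 Ironridge=32 → close Ironridge (overflow 25)
  32÷2 = 16 each, +1 to first 0
Round 3: Briarlake=35 Dunmere=48 → close Dunmere (overflow 39)
  48÷1 = 48 each, +1 to first 0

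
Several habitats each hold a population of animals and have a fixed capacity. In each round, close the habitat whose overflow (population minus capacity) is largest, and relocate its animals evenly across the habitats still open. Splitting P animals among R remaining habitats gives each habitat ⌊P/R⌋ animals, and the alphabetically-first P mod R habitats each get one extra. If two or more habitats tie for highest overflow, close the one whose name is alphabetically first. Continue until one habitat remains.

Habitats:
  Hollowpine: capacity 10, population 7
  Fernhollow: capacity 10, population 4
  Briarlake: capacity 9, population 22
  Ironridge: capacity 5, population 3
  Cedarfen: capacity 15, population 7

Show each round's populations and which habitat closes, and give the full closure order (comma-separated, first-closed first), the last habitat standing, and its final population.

Round 1: Briarlake=22 Cedarfen=7 Fernhollow=4 Hollowpine=7 Ironridge=3 → close Briarlake (overflow 13)
  22÷4 = 5 each, +1 to first 2
Round 2: Cedarfen=13 Fernhollow=10 Hollowpine=12 Ironridge=8 → close Ironridge (overflow 3)
  8÷3 = 2 each, +1 to first 2
Round 3: Cedarfen=16 Fernhollow=13 Hollowpine=14 → close Hollowpine (overflow 4)
  14÷2 = 7 each, +1 to first 0
Round 4: Cedarfen=23 Fernhollow=20 → close Fernhollow (overflow 10)
  20÷1 = 20 each, +1 to first 0

Closure order: Briarlake, Ironridge, Hollowpine, Fernhollow
Last habitat: Cedarfen with 43 animals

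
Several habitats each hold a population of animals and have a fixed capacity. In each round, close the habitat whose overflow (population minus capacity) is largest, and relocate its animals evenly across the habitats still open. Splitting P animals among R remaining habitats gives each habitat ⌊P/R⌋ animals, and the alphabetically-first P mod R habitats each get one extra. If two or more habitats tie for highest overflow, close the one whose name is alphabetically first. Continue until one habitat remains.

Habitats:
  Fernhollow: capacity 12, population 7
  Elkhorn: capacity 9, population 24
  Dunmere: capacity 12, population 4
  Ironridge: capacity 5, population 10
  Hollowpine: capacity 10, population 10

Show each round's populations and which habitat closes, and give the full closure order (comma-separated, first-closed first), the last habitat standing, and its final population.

Round 1: Dunmere=4 Elkhorn=24 Fernhollow=7 Hollowpine=10 Ironridge=10 → close Elkhorn (overflow 15)
  24÷4 = 6 each, +1 to first 0
Round 2: Dunmere=10 Fernhollow=13 Hollowpine=16 Ironridge=16 → close Ironridge (overflow 11)
  16÷3 = 5 each, +1 to first 1
Round 3: Dunmere=16 Fernhollow=18 Hollowpine=21 → close Hollowpine (overflow 11)
  21÷2 = 10 each, +1 to first 1
Round 4: Dunmere=27 Fernhollow=28 → close Fernhollow (overflow 16)
  28÷1 = 28 each, +1 to first 0

Closure order: Elkhorn, Ironridge, Hollowpine, Fernhollow
Last habitat: Dunmere with 55 animals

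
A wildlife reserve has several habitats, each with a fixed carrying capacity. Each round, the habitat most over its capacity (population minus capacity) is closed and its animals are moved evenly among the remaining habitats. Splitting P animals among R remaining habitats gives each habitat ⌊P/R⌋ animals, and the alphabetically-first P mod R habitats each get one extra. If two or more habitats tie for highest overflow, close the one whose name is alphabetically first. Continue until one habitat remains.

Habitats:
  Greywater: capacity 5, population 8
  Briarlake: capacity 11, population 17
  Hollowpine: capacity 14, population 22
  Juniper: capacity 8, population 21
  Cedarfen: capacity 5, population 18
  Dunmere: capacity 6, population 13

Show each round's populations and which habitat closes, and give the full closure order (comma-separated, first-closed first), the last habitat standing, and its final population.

Round 1: Briarlake=17 Cedarfen=18 Dunmere=13 Greywater=8 Hollowpine=22 Juniper=21 → close Cedarfen (overflow 13)
  18÷5 = 3 each, +1 to first 3
Round 2: Briarlake=21 Dunmere=17 Greywater=12 Hollowpine=25 Juniper=24 → close Juniper (overflow 16)
  24÷4 = 6 each, +1 to first 0
Round 3: Briarlake=27 Dunmere=23 Greywater=18 Hollowpine=31 → close Dunmere (overflow 17)
  23÷3 = 7 each, +1 to first 2
Round 4: Briarlake=35 Greywater=26 Hollowpine=38 → close Briarlake (overflow 24)
  35÷2 = 17 each, +1 to first 1
Round 5: Greywater=44 Hollowpine=55 → close Hollowpine (overflow 41)
  55÷1 = 55 each, +1 to first 0

Closure order: Cedarfen, Juniper, Dunmere, Briarlake, Hollowpine
Last habitat: Greywater with 99 animals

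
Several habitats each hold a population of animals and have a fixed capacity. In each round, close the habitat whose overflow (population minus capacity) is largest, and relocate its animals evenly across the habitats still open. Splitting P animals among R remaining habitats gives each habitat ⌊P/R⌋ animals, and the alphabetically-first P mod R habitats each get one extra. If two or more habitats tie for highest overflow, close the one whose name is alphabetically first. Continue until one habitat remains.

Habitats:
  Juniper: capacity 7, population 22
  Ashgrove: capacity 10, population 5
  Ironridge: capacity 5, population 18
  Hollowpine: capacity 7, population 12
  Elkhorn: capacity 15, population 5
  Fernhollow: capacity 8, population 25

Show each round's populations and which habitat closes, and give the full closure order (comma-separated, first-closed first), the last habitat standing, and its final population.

Closure order: Fernhollow, Juniper, Ironridge, Hollowpine, Ashgrove
Last habitat: Elkhorn with 87 animals

Round 1: Ashgrove=5 Elkhorn=5 Fernhollow=25 Hollowpine=12 Ironridge=18 Juniper=22 → close Fernhollow (overflow 17)
  25÷5 = 5 each, +1 to first 0
Round 2: Ashgrove=10 Elkhorn=10 Hollowpine=17 Ironridge=23 Juniper=27 → close Juniper (overflow 20)
  27÷4 = 6 each, +1 to first 3
Round 3: Ashgrove=17 Elkhorn=17 Hollowpine=24 Ironridge=29 → close Ironridge (overflow 24)
  29÷3 = 9 each, +1 to first 2
Round 4: Ashgrove=27 Elkhorn=27 Hollowpine=33 → close Hollowpine (overflow 26)
  33÷2 = 16 each, +1 to first 1
Round 5: Ashgrove=44 Elkhorn=43 → close Ashgrove (overflow 34)
  44÷1 = 44 each, +1 to first 0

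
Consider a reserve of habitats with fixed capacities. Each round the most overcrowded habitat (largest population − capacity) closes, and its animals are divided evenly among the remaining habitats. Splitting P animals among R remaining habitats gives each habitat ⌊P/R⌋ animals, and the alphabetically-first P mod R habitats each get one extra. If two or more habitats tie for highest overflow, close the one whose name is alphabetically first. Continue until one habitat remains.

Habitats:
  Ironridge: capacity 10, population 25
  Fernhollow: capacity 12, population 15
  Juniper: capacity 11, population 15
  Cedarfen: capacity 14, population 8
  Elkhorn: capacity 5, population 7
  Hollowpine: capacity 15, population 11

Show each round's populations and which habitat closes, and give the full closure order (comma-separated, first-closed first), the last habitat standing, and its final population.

Round 1: Cedarfen=8 Elkhorn=7 Fernhollow=15 Hollowpine=11 Ironridge=25 Juniper=15 → close Ironridge (overflow 15)
  25÷5 = 5 each, +1 to first 0
Round 2: Cedarfen=13 Elkhorn=12 Fernhollow=20 Hollowpine=16 Juniper=20 → close Juniper (overflow 9)
  20÷4 = 5 each, +1 to first 0
Round 3: Cedarfen=18 Elkhorn=17 Fernhollow=25 Hollowpine=21 → close Fernhollow (overflow 13)
  25÷3 = 8 each, +1 to first 1
Round 4: Cedarfen=27 Elkhorn=25 Hollowpine=29 → close Elkhorn (overflow 20)
  25÷2 = 12 each, +1 to first 1
Round 5: Cedarfen=40 Hollowpine=41 → close Cedarfen (overflow 26)
  40÷1 = 40 each, +1 to first 0

Closure order: Ironridge, Juniper, Fernhollow, Elkhorn, Cedarfen
Last habitat: Hollowpine with 81 animals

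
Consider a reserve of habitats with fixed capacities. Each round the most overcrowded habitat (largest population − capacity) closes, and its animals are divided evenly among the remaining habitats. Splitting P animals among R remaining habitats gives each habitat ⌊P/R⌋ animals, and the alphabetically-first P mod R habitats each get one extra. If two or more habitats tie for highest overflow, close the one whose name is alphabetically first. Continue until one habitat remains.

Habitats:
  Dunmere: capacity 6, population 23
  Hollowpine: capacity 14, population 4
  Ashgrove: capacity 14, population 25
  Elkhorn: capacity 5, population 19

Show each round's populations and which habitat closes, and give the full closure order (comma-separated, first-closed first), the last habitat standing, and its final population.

Closure order: Dunmere, Elkhorn, Ashgrove
Last habitat: Hollowpine with 71 animals

Round 1: Ashgrove=25 Dunmere=23 Elkhorn=19 Hollowpine=4 → close Dunmere (overflow 17)
  23÷3 = 7 each, +1 to first 2
Round 2: Ashgrove=33 Elkhorn=27 Hollowpine=11 → close Elkhorn (overflow 22)
  27÷2 = 13 each, +1 to first 1
Round 3: Ashgrove=47 Hollowpine=24 → close Ashgrove (overflow 33)
  47÷1 = 47 each, +1 to first 0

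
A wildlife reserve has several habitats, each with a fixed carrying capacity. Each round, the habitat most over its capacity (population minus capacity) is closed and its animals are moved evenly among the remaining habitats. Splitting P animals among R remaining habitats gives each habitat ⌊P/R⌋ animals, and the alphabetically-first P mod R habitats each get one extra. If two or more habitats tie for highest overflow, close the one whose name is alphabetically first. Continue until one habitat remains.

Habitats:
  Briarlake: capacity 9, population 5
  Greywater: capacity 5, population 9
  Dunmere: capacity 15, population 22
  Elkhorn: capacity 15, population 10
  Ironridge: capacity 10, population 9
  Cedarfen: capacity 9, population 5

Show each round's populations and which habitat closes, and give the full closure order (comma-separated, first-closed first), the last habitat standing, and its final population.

Closure order: Dunmere, Greywater, Ironridge, Briarlake, Cedarfen
Last habitat: Elkhorn with 60 animals

Round 1: Briarlake=5 Cedarfen=5 Dunmere=22 Elkhorn=10 Greywater=9 Ironridge=9 → close Dunmere (overflow 7)
  22÷5 = 4 each, +1 to first 2
Round 2: Briarlake=10 Cedarfen=10 Elkhorn=14 Greywater=13 Ironridge=13 → close Greywater (overflow 8)
  13÷4 = 3 each, +1 to first 1
Round 3: Briarlake=14 Cedarfen=13 Elkhorn=17 Ironridge=16 → close Ironridge (overflow 6)
  16÷3 = 5 each, +1 to first 1
Round 4: Briarlake=20 Cedarfen=18 Elkhorn=22 → close Briarlake (overflow 11)
  20÷2 = 10 each, +1 to first 0
Round 5: Cedarfen=28 Elkhorn=32 → close Cedarfen (overflow 19)
  28÷1 = 28 each, +1 to first 0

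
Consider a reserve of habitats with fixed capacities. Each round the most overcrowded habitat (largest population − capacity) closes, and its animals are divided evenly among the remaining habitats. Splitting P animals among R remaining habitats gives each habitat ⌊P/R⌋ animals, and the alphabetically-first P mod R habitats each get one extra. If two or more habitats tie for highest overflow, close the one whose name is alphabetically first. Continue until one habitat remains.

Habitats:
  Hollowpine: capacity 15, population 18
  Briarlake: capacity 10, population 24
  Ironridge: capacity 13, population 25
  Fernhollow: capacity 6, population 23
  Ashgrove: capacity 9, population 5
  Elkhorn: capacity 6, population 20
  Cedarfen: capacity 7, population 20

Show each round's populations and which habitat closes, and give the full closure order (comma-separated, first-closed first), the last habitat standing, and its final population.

Closure order: Fernhollow, Briarlake, Elkhorn, Cedarfen, Ironridge, Hollowpine
Last habitat: Ashgrove with 135 animals

Round 1: Ashgrove=5 Briarlake=24 Cedarfen=20 Elkhorn=20 Fernhollow=23 Hollowpine=18 Ironridge=25 → close Fernhollow (overflow 17)
  23÷6 = 3 each, +1 to first 5
Round 2: Ashgrove=9 Briarlake=28 Cedarfen=24 Elkhorn=24 Hollowpine=22 Ironridge=28 → close Briarlake (overflow 18)
  28÷5 = 5 each, +1 to first 3
Round 3: Ashgrove=15 Cedarfen=30 Elkhorn=30 Hollowpine=27 Ironridge=33 → close Elkhorn (overflow 24)
  30÷4 = 7 each, +1 to first 2
Round 4: Ashgrove=23 Cedarfen=38 Hollowpine=34 Ironridge=40 → close Cedarfen (overflow 31)
  38÷3 = 12 each, +1 to first 2
Round 5: Ashgrove=36 Hollowpine=47 Ironridge=52 → close Ironridge (overflow 39)
  52÷2 = 26 each, +1 to first 0
Round 6: Ashgrove=62 Hollowpine=73 → close Hollowpine (overflow 58)
  73÷1 = 73 each, +1 to first 0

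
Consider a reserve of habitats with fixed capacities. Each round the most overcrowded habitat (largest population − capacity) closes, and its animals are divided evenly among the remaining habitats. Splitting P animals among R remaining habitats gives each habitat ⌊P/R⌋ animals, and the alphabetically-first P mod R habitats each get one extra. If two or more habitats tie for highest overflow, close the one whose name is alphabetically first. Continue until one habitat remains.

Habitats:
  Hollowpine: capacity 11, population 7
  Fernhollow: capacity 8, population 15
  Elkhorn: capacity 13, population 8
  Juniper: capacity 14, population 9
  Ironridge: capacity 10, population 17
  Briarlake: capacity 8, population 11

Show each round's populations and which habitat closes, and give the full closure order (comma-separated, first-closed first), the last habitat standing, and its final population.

Closure order: Fernhollow, Ironridge, Briarlake, Elkhorn, Hollowpine
Last habitat: Juniper with 67 animals

Round 1: Briarlake=11 Elkhorn=8 Fernhollow=15 Hollowpine=7 Ironridge=17 Juniper=9 → close Fernhollow (overflow 7)
  15÷5 = 3 each, +1 to first 0
Round 2: Briarlake=14 Elkhorn=11 Hollowpine=10 Ironridge=20 Juniper=12 → close Ironridge (overflow 10)
  20÷4 = 5 each, +1 to first 0
Round 3: Briarlake=19 Elkhorn=16 Hollowpine=15 Juniper=17 → close Briarlake (overflow 11)
  19÷3 = 6 each, +1 to first 1
Round 4: Elkhorn=23 Hollowpine=21 Juniper=23 → close Elkhorn (overflow 10)
  23÷2 = 11 each, +1 to first 1
Round 5: Hollowpine=33 Juniper=34 → close Hollowpine (overflow 22)
  33÷1 = 33 each, +1 to first 0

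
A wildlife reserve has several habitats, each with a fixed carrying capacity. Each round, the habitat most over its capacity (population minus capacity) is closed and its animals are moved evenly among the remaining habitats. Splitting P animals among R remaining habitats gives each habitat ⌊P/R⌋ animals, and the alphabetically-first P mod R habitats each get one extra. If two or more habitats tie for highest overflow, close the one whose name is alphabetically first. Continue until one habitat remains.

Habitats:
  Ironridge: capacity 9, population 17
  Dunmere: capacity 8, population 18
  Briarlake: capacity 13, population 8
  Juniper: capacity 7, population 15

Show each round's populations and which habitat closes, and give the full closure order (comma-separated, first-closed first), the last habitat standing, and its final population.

Round 1: Briarlake=8 Dunmere=18 Ironridge=17 Juniper=15 → close Dunmere (overflow 10)
  18÷3 = 6 each, +1 to first 0
Round 2: Briarlake=14 Ironridge=23 Juniper=21 → close Ironridge (overflow 14)
  23÷2 = 11 each, +1 to first 1
Round 3: Briarlake=26 Juniper=32 → close Juniper (overflow 25)
  32÷1 = 32 each, +1 to first 0

Closure order: Dunmere, Ironridge, Juniper
Last habitat: Briarlake with 58 animals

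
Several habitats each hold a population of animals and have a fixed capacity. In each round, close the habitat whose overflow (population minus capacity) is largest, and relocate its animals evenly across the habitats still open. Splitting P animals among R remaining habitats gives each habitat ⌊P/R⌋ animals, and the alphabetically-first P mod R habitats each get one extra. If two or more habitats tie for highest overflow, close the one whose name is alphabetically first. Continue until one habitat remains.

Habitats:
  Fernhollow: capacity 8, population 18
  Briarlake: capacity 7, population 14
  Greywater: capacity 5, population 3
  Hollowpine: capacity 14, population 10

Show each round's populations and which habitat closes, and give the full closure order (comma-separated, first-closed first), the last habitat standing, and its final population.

Closure order: Fernhollow, Briarlake, Greywater
Last habitat: Hollowpine with 45 animals

Round 1: Briarlake=14 Fernhollow=18 Greywater=3 Hollowpine=10 → close Fernhollow (overflow 10)
  18÷3 = 6 each, +1 to first 0
Round 2: Briarlake=20 Greywater=9 Hollowpine=16 → close Briarlake (overflow 13)
  20÷2 = 10 each, +1 to first 0
Round 3: Greywater=19 Hollowpine=26 → close Greywater (overflow 14)
  19÷1 = 19 each, +1 to first 0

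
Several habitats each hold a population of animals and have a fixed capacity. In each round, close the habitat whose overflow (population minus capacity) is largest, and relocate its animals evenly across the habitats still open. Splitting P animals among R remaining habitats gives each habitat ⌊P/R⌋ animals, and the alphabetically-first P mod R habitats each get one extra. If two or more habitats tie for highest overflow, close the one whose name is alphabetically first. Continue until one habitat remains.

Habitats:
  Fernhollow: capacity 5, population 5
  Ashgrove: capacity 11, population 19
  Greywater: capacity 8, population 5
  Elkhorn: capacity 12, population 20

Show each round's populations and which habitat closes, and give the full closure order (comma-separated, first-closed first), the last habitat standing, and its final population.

Closure order: Ashgrove, Elkhorn, Fernhollow
Last habitat: Greywater with 49 animals

Round 1: Ashgrove=19 Elkhorn=20 Fernhollow=5 Greywater=5 → close Ashgrove (overflow 8)
  19÷3 = 6 each, +1 to first 1
Round 2: Elkhorn=27 Fernhollow=11 Greywater=11 → close Elkhorn (overflow 15)
  27÷2 = 13 each, +1 to first 1
Round 3: Fernhollow=25 Greywater=24 → close Fernhollow (overflow 20)
  25÷1 = 25 each, +1 to first 0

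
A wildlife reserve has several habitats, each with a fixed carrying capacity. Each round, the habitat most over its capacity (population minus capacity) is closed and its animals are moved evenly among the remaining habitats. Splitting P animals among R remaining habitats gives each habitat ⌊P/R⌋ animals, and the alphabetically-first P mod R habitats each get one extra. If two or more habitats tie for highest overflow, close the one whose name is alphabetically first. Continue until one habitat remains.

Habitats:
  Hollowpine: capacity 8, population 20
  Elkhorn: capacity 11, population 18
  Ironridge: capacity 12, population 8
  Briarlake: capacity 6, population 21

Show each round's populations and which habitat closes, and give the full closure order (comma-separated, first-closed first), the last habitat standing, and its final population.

Closure order: Briarlake, Hollowpine, Elkhorn
Last habitat: Ironridge with 67 animals

Round 1: Briarlake=21 Elkhorn=18 Hollowpine=20 Ironridge=8 → close Briarlake (overflow 15)
  21÷3 = 7 each, +1 to first 0
Round 2: Elkhorn=25 Hollowpine=27 Ironridge=15 → close Hollowpine (overflow 19)
  27÷2 = 13 each, +1 to first 1
Round 3: Elkhorn=39 Ironridge=28 → close Elkhorn (overflow 28)
  39÷1 = 39 each, +1 to first 0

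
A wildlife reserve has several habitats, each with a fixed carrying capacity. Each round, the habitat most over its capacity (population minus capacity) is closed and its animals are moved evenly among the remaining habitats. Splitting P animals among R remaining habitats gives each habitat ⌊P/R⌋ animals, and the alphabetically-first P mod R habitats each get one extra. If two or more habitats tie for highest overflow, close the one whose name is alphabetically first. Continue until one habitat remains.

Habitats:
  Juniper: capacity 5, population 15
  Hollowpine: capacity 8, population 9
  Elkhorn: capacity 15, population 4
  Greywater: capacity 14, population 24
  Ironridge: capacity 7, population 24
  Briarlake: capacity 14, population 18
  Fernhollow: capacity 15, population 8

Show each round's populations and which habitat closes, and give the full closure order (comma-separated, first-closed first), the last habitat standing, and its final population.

Closure order: Ironridge, Greywater, Juniper, Briarlake, Hollowpine, Fernhollow
Last habitat: Elkhorn with 102 animals

Round 1: Briarlake=18 Elkhorn=4 Fernhollow=8 Greywater=24 Hollowpine=9 Ironridge=24 Juniper=15 → close Ironridge (overflow 17)
  24÷6 = 4 each, +1 to first 0
Round 2: Briarlake=22 Elkhorn=8 Fernhollow=12 Greywater=28 Hollowpine=13 Juniper=19 → close Greywater (overflow 14)
  28÷5 = 5 each, +1 to first 3
Round 3: Briarlake=28 Elkhorn=14 Fernhollow=18 Hollowpine=18 Juniper=24 → close Juniper (overflow 19)
  24÷4 = 6 each, +1 to first 0
Round 4: Briarlake=34 Elkhorn=20 Fernhollow=24 Hollowpine=24 → close Briarlake (overflow 20)
  34÷3 = 11 each, +1 to first 1
Round 5: Elkhorn=32 Fernhollow=35 Hollowpine=35 → close Hollowpine (overflow 27)
  35÷2 = 17 each, +1 to first 1
Round 6: Elkhorn=50 Fernhollow=52 → close Fernhollow (overflow 37)
  52÷1 = 52 each, +1 to first 0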